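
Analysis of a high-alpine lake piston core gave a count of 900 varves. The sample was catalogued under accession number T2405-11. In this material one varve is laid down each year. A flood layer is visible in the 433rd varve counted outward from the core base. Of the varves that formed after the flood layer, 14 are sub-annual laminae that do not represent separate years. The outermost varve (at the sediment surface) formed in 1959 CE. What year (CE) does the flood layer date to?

The flood layer sits at varve 433 from the core base, so 900 − 433 = 467 varves formed after it.
Removing the 14 false varves leaves 467 − 14 = 453 true varves beyond the flood layer.
1959 − 453 = 1506 CE.

1506 CE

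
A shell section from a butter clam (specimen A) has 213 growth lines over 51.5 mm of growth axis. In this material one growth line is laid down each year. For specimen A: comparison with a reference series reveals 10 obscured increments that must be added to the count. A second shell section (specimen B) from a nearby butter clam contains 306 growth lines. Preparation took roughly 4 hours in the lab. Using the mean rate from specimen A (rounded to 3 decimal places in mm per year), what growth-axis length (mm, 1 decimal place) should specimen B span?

70.7 mm

Specimen A: correcting the raw count gives 213 + 10 = 223 true growth lines.
A: 51.5 mm over 223 years gives 51.5 / 223 ≈ 0.231 mm/year.
For B, 0.231 mm/year × 306 years = 70.7 mm.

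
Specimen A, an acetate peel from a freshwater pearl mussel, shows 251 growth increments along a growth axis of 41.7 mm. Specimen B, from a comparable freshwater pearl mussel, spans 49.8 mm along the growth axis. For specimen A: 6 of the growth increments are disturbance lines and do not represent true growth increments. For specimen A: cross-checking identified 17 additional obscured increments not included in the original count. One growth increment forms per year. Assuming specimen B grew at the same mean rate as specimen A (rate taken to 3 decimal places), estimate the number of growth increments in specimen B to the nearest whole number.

313 growth increments

Specimen A: true growth increment count = 251 − 6 + 17 = 262.
A: Extension rate ≈ 41.7 / 262 = 0.159 mm/year.
B spans 49.8 / 0.159 = 313.21 years ≈ 313 growth increments.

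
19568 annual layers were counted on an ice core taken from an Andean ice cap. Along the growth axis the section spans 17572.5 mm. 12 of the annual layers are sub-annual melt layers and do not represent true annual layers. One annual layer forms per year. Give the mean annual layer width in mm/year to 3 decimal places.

Adjusted count: 19568 − 12 = 19556 annual layers.
Mean rate = 17572.5 mm / 19556 years ≈ 0.899 mm/year.

0.899 mm/year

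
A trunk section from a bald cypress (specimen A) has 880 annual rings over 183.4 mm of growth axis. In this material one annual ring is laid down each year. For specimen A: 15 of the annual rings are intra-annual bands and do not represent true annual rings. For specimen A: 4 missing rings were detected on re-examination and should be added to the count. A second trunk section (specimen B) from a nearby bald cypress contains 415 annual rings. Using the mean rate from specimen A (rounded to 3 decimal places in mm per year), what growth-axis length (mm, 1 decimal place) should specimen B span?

87.6 mm

Specimen A: correcting the raw count gives 880 − 15 + 4 = 869 true annual rings.
A: 183.4 mm over 869 years gives 183.4 / 869 ≈ 0.211 mm/year.
Length of B = 0.211 × 415 = 87.6 mm.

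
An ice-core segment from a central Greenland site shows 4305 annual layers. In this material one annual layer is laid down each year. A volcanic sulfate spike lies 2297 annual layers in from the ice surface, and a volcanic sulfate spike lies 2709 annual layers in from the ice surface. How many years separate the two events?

2709 − 2297 = 412 annual layers lie between the two events.
That is 412 years at one annual layer per year.

412 years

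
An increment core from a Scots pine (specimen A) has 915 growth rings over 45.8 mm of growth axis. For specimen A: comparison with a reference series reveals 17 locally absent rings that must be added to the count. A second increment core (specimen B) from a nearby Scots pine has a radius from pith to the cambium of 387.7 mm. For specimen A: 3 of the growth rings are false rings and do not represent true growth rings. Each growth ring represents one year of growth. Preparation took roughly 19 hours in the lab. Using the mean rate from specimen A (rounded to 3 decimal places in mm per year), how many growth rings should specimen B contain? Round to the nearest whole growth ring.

7912 growth rings

Specimen A: true growth ring count = 915 − 3 + 17 = 929.
A: 45.8 mm over 929 years gives 45.8 / 929 ≈ 0.049 mm per year.
For B, 387.7 / 0.049 = 7912.24 years ≈ 7912 growth rings.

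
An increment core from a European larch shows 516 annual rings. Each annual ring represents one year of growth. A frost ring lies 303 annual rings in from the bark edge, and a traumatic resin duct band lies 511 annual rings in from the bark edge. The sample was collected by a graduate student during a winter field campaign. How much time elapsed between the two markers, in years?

208 years

511 − 303 = 208 annual rings lie between the two events.
That is 208 years at one annual ring per year.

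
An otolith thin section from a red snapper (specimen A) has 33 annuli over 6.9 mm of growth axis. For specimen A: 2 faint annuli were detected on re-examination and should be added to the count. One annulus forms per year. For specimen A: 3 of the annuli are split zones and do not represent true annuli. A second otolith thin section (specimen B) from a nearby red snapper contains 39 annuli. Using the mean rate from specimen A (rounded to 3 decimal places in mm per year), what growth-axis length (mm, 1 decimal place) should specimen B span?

8.4 mm

Specimen A: adjusted count: 33 − 3 + 2 = 32 annuli.
A: 6.9 mm over 32 years gives 6.9 / 32 ≈ 0.216 mm/yr.
B's length ≈ 0.216 × 39 = 8.4 mm.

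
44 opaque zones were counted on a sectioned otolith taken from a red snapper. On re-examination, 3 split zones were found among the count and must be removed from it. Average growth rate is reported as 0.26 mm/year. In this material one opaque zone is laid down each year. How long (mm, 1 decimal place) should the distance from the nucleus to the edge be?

After corrections the count is 44 − 3 = 41 opaque zones.
Predicted length = 0.26 mm/year × 41 years = 10.7 mm.

10.7 mm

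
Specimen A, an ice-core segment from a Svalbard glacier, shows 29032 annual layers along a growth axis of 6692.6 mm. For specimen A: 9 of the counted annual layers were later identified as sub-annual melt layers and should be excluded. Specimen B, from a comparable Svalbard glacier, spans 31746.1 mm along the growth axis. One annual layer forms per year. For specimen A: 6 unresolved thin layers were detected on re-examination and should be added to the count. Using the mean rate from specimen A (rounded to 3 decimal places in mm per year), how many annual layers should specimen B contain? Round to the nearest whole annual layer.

137429 annual layers

Specimen A: true annual layer count = 29032 − 9 + 6 = 29029.
A: 6692.6 mm over 29029 years gives 6692.6 / 29029 ≈ 0.231 mm per year.
Specimen B: 31746.1 mm / 0.231 mm per year = 137429.00 years ≈ 137429 annual layers.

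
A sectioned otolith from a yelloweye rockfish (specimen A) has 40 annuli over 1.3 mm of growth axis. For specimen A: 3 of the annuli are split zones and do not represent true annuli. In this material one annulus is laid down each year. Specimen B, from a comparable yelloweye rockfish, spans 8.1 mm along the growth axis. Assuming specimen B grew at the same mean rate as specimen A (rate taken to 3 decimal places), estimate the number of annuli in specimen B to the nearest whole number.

231 annuli

Specimen A: after corrections the count is 40 − 3 = 37 annuli.
A: Mean rate = 1.3 mm / 37 years ≈ 0.035 mm/year.
Specimen B: 8.1 mm / 0.035 mm per year = 231.43 years ≈ 231 annuli.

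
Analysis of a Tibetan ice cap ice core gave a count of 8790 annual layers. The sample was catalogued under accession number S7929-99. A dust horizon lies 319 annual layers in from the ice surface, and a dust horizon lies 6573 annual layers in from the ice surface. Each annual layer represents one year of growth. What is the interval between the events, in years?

The two markers are separated by 6573 − 319 = 6254 annual layers.
One annual layer per year makes the interval 6254 years.

6254 years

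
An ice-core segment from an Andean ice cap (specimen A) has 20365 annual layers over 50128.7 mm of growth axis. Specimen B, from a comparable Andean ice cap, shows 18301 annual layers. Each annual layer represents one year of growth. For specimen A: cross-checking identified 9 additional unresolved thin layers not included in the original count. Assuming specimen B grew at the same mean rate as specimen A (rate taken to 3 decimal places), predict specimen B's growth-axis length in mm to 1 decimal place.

45020.5 mm

Specimen A: true annual layer count = 20365 + 9 = 20374.
A: Mean rate = 50128.7 mm / 20374 years ≈ 2.460 mm/year.
For B, 2.460 mm/year × 18301 years = 45020.5 mm.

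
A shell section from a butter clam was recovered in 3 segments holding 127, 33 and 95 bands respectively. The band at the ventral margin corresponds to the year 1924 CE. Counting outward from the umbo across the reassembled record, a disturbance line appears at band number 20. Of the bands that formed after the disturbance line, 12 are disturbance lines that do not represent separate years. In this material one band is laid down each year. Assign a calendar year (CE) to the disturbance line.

1701 CE

Total bands = 127 + 33 + 95 = 255.
The disturbance line sits at band 20 from the umbo, so 255 − 20 = 235 bands formed after it.
Excluding 12 false bands: 235 − 12 = 223.
The band at the ventral margin is 1924 CE, so the disturbance line dates to 1924 − 223 = 1701 CE.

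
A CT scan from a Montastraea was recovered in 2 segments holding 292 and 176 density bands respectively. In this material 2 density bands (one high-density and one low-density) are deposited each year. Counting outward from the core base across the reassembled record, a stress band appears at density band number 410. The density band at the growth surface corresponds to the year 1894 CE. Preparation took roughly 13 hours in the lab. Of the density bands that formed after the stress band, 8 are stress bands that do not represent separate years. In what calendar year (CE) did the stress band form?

1869 CE

Total density bands = 292 + 176 = 468.
468 − 410 = 58 density bands lie beyond the stress band toward the growth surface.
Removing the 8 false density bands leaves 58 − 8 = 50 true density bands beyond the stress band.
With 2 density bands per year, 50 / 2 = 25 years.
Counting back 25 years from 1894 CE places the stress band in 1894 − 25 = 1869 CE.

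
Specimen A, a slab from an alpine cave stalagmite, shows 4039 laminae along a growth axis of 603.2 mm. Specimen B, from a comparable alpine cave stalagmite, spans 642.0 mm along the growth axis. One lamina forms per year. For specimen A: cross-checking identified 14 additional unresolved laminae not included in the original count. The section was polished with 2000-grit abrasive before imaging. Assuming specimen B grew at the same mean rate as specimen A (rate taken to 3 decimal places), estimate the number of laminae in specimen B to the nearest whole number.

Specimen A: adjusted count: 4039 + 14 = 4053 laminae.
A: 603.2 mm over 4053 years gives 603.2 / 4053 ≈ 0.149 mm/year.
For B, 642.0 / 0.149 = 4308.72 years ≈ 4309 laminae.

4309 laminae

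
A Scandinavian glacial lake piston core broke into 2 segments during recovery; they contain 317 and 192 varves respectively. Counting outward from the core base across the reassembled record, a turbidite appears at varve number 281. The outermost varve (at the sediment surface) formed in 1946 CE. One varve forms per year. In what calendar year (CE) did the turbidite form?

Total varves = 317 + 192 = 509.
The turbidite sits at varve 281 from the core base, so 509 − 281 = 228 varves formed after it.
1946 − 228 = 1718 CE.

1718 CE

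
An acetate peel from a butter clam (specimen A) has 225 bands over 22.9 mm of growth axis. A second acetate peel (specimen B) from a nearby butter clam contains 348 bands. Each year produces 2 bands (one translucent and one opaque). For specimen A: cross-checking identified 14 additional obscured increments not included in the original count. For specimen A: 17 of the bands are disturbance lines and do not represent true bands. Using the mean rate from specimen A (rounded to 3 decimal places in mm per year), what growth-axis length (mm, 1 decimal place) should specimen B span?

Specimen A: adjusted count: 225 − 17 + 14 = 222 bands.
Specimen A: 222 bands at 2 per year is 222 / 2 = 111 years.
A: Extension rate ≈ 22.9 / 111 = 0.206 mm/year.
Specimen B: dividing by 2 bands per year: 348 / 2 = 174 years. B's length ≈ 0.206 × 174 = 35.8 mm.

35.8 mm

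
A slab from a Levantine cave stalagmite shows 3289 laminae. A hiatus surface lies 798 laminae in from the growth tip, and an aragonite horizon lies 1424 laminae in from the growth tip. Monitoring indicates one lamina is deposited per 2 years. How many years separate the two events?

1424 − 798 = 626 laminae lie between the two events.
Multiplying by 2 years per lamina: 626 × 2 = 1252 years.

1252 yr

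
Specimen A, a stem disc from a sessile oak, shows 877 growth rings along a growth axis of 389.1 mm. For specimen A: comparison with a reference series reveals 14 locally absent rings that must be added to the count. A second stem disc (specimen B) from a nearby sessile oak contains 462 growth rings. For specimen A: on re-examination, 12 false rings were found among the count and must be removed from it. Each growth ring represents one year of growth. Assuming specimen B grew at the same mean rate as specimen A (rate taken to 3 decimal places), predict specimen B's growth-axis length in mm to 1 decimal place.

Specimen A: correcting the raw count gives 877 − 12 + 14 = 879 true growth rings.
A: Extension rate ≈ 389.1 / 879 = 0.443 mm per year.
B's length ≈ 0.443 × 462 = 204.7 mm.

204.7 mm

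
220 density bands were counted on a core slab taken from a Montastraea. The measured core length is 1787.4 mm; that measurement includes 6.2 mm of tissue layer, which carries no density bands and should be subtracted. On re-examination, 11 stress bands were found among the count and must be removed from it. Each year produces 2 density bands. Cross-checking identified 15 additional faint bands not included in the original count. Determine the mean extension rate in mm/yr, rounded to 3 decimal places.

Adjusted count: 220 − 11 + 15 = 224 density bands.
224 density bands at 2 per year is 224 / 2 = 112 years.
Net length = 1787.4 − 6.2 = 1781.2 mm.
Extension rate ≈ 1781.2 / 112 = 15.904 mm/yr.

15.904 mm/yr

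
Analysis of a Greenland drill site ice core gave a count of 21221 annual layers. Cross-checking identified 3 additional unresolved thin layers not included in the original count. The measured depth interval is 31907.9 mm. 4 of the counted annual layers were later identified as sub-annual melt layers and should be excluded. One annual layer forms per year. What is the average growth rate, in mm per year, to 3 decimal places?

1.504 mm per year

After corrections the count is 21221 − 4 + 3 = 21220 annual layers.
Extension rate ≈ 31907.9 / 21220 = 1.504 mm per year.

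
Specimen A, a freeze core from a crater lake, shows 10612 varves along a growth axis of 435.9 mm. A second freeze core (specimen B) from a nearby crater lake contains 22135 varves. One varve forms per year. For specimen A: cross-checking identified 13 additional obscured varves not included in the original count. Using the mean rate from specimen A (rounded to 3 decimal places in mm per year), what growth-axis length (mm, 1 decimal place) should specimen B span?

907.5 mm

Specimen A: correcting the raw count gives 10612 + 13 = 10625 true varves.
A: 435.9 mm over 10625 years gives 435.9 / 10625 ≈ 0.041 mm per year.
B's length ≈ 0.041 × 22135 = 907.5 mm.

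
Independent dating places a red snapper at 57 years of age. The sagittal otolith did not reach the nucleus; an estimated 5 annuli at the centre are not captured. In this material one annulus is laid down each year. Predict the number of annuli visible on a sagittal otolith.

52 annuli

At one annulus per year, 57 years correspond to 57 annuli.
57 − 5 missed = 52 annuli expected in the prepared section.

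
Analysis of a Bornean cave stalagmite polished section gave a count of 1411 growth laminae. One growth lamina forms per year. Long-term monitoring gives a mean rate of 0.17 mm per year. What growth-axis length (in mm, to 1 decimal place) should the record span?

239.9 mm

1411 years of growth are recorded.
1411 years at 0.17 mm/year gives 0.17 × 1411 = 239.9 mm.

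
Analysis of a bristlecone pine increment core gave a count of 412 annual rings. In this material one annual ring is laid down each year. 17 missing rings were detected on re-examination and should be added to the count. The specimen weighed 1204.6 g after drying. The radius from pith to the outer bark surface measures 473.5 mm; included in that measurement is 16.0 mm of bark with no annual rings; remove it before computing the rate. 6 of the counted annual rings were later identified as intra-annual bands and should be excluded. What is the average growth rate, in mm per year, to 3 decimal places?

1.082 mm per year

Adjusted count: 412 − 6 + 17 = 423 annual rings.
Net length = 473.5 − 16.0 = 457.5 mm.
Mean rate = 457.5 mm / 423 years ≈ 1.082 mm per year.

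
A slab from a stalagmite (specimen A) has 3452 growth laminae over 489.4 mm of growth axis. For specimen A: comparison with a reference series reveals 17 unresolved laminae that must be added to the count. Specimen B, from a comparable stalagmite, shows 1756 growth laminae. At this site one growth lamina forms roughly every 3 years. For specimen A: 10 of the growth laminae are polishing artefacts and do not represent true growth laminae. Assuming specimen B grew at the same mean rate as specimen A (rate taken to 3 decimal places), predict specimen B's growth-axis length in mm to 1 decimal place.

Specimen A: after corrections the count is 3452 − 10 + 17 = 3459 growth laminae.
Specimen A: 3459 growth laminae at 3 years each span 3459 × 3 = 10377 years.
A: Extension rate ≈ 489.4 / 10377 = 0.047 mm/yr.
Specimen B: 1756 growth laminae at 3 years each span 1756 × 3 = 5268 years. Length of B = 0.047 × 5268 = 247.6 mm.

247.6 mm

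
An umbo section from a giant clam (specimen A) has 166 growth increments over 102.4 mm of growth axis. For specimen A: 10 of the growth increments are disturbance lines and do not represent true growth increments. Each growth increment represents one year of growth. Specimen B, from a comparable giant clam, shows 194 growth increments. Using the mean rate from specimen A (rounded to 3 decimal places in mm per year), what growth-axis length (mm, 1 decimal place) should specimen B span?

127.3 mm

Specimen A: true growth increment count = 166 − 10 = 156.
A: 102.4 mm over 156 years gives 102.4 / 156 ≈ 0.656 mm/year.
B's length ≈ 0.656 × 194 = 127.3 mm.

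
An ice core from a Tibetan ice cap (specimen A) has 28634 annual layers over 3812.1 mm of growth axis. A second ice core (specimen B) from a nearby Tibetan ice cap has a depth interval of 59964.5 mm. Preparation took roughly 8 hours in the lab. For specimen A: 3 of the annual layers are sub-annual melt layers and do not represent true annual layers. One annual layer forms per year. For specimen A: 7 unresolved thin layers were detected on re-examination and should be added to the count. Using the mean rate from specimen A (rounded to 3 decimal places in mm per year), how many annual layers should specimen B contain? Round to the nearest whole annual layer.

Specimen A: correcting the raw count gives 28634 − 3 + 7 = 28638 true annual layers.
A: Extension rate ≈ 3812.1 / 28638 = 0.133 mm per year.
B spans 59964.5 / 0.133 = 450860.90 years ≈ 450861 annual layers.

450861 annual layers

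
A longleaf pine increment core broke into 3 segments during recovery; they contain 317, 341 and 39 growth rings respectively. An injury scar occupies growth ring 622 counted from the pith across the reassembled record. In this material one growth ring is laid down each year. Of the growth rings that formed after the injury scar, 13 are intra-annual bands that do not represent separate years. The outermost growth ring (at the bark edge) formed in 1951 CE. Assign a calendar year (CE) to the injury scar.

1889 CE

Total growth rings = 317 + 341 + 39 = 697.
697 − 622 = 75 growth rings lie beyond the injury scar toward the bark edge.
75 − 13 false = 62 true growth rings after the injury scar.
Counting back 62 years from 1951 CE places the injury scar in 1951 − 62 = 1889 CE.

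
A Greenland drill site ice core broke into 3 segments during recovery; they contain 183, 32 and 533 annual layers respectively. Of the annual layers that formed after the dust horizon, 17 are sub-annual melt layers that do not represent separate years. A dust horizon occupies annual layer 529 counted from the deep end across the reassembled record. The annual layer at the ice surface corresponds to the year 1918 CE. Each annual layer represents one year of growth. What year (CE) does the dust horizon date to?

Total annual layers = 183 + 32 + 533 = 748.
748 − 529 = 219 annual layers lie beyond the dust horizon toward the ice surface.
Removing the 17 false annual layers leaves 219 − 17 = 202 true annual layers beyond the dust horizon.
The annual layer at the ice surface is 1918 CE, so the dust horizon dates to 1918 − 202 = 1716 CE.

1716 CE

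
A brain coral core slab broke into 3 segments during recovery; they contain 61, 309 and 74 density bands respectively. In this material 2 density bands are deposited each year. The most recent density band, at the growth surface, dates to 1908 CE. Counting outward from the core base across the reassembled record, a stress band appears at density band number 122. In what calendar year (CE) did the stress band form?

Total density bands = 61 + 309 + 74 = 444.
Between density band 122 and the growth surface there are 444 − 122 = 322 density bands.
With 2 density bands per year, 322 / 2 = 161 years.
1908 − 161 = 1747 CE.

1747 CE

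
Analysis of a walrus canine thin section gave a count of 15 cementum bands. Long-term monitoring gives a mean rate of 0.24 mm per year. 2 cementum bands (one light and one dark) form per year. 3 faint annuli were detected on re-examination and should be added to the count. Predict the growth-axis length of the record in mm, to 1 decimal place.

2.2 mm

After corrections the count is 15 + 3 = 18 cementum bands.
With 2 cementum bands per year, 18 / 2 = 9 years.
Predicted length = 0.24 mm/year × 9 years = 2.2 mm.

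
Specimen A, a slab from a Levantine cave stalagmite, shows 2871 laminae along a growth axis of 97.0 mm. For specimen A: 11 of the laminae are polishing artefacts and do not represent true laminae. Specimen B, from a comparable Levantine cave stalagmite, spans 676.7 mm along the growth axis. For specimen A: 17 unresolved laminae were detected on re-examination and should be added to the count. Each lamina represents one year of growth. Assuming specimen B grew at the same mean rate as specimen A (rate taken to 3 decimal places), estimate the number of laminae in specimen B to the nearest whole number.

Specimen A: after corrections the count is 2871 − 11 + 17 = 2877 laminae.
A: 97.0 mm over 2877 years gives 97.0 / 2877 ≈ 0.034 mm per year.
For B, 676.7 / 0.034 = 19902.94 years ≈ 19903 laminae.

19903 laminae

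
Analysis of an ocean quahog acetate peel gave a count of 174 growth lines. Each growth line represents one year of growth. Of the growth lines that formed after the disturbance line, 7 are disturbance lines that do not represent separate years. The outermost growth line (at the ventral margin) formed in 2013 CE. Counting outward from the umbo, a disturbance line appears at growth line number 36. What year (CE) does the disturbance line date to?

174 − 36 = 138 growth lines lie beyond the disturbance line toward the ventral margin.
Excluding 7 false growth lines: 138 − 7 = 131.
Counting back 131 years from 2013 CE places the disturbance line in 2013 − 131 = 1882 CE.

1882 CE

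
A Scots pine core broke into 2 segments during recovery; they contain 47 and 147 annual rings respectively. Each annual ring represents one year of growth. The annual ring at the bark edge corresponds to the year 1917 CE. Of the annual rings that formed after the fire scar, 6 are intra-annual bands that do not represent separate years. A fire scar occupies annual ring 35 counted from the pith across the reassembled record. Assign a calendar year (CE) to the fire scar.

1764 CE

Total annual rings = 47 + 147 = 194.
Between annual ring 35 and the bark edge there are 194 − 35 = 159 annual rings.
Removing the 6 false annual rings leaves 159 − 6 = 153 true annual rings beyond the fire scar.
The annual ring at the bark edge is 1917 CE, so the fire scar dates to 1917 − 153 = 1764 CE.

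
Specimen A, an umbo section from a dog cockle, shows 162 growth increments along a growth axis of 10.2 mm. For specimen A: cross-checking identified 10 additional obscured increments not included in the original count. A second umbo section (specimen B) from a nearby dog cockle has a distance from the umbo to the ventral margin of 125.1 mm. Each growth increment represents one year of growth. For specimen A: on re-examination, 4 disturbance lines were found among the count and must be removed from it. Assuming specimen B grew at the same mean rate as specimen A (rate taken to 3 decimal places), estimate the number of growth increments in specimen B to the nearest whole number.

2051 growth increments

Specimen A: true growth increment count = 162 − 4 + 10 = 168.
A: Mean rate = 10.2 mm / 168 years ≈ 0.061 mm/year.
For B, 125.1 / 0.061 = 2050.82 years ≈ 2051 growth increments.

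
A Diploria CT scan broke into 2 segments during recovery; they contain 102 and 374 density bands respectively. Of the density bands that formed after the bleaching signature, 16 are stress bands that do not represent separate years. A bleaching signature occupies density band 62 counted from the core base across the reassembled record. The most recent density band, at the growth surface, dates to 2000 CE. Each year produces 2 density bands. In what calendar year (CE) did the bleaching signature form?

1801 CE

Total density bands = 102 + 374 = 476.
476 − 62 = 414 density bands lie beyond the bleaching signature toward the growth surface.
Removing the 16 false density bands leaves 414 − 16 = 398 true density bands beyond the bleaching signature.
Dividing by 2 density bands per year: 398 / 2 = 199 years.
The density band at the growth surface is 2000 CE, so the bleaching signature dates to 2000 − 199 = 1801 CE.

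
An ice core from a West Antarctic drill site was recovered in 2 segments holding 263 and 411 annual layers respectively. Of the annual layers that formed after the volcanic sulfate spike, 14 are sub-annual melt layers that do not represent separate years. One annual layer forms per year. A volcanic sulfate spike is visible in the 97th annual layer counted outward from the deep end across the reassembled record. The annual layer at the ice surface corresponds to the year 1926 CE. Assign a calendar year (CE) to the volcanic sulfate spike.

1363 CE

Total annual layers = 263 + 411 = 674.
674 − 97 = 577 annual layers lie beyond the volcanic sulfate spike toward the ice surface.
Excluding 14 false annual layers: 577 − 14 = 563.
1926 − 563 = 1363 CE.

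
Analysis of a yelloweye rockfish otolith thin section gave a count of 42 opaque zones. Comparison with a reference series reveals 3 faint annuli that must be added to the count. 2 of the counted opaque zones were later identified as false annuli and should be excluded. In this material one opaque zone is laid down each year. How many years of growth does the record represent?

43 years

Correcting the raw count gives 42 − 2 + 3 = 43 true opaque zones.
With a one-to-one opaque zone periodicity this is 43 years.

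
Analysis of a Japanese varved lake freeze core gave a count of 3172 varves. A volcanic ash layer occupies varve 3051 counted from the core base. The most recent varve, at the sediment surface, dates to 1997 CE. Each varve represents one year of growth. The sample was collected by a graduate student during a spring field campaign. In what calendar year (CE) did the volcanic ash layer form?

1876 CE

The volcanic ash layer sits at varve 3051 from the core base, so 3172 − 3051 = 121 varves formed after it.
1997 − 121 = 1876 CE.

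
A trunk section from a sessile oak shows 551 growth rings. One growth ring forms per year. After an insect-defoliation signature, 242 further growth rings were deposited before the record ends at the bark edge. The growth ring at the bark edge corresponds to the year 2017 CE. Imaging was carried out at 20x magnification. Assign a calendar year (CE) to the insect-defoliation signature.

1775 CE

242 growth rings post-date the insect-defoliation signature.
2017 − 242 = 1775 CE.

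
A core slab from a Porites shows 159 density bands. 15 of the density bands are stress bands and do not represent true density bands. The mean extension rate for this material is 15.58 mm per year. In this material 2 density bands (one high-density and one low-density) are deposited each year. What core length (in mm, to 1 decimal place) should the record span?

1121.8 mm

Adjusted count: 159 − 15 = 144 density bands.
144 density bands at 2 per year is 144 / 2 = 72 years.
Predicted length = 15.58 mm/year × 72 years = 1121.8 mm.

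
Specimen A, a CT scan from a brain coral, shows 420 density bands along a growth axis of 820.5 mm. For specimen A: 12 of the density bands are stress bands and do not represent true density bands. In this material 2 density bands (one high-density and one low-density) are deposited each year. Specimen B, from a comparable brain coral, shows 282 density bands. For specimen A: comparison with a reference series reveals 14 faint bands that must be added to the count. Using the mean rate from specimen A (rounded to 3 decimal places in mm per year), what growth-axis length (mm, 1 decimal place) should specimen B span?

Specimen A: correcting the raw count gives 420 − 12 + 14 = 422 true density bands.
Specimen A: dividing by 2 density bands per year: 422 / 2 = 211 years.
A: 820.5 mm over 211 years gives 820.5 / 211 ≈ 3.889 mm/year.
Specimen B: with 2 density bands per year, 282 / 2 = 141 years. For B, 3.889 mm/year × 141 years = 548.3 mm.

548.3 mm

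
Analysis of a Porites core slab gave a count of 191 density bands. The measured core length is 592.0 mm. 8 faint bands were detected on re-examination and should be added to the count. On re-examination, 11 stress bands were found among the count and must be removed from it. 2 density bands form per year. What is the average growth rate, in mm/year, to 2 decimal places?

6.30 mm/year

True density band count = 191 − 11 + 8 = 188.
188 density bands at 2 per year is 188 / 2 = 94 years.
592.0 mm over 94 years gives 592.0 / 94 ≈ 6.30 mm/year.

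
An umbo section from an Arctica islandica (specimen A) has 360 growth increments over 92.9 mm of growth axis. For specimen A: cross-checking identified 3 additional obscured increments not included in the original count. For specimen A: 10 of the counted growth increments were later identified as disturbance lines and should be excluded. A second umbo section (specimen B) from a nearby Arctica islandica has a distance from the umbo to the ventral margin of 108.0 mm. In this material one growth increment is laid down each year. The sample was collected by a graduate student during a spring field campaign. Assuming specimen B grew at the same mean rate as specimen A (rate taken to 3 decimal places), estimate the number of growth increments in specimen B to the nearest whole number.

411 growth increments

Specimen A: after corrections the count is 360 − 10 + 3 = 353 growth increments.
A: 92.9 mm over 353 years gives 92.9 / 353 ≈ 0.263 mm per year.
Specimen B: 108.0 mm / 0.263 mm per year = 410.65 years ≈ 411 growth increments.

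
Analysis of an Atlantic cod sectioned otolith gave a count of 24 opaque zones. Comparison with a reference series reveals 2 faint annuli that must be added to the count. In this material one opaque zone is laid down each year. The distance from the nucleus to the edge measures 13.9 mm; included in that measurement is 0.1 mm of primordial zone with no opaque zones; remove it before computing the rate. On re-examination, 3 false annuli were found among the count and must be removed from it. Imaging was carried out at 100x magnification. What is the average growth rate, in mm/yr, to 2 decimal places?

0.60 mm/yr

Adjusted count: 24 − 3 + 2 = 23 opaque zones.
Removing the 0.1 mm offcut leaves 13.9 − 0.1 = 13.8 mm.
Mean rate = 13.8 mm / 23 years ≈ 0.60 mm/yr.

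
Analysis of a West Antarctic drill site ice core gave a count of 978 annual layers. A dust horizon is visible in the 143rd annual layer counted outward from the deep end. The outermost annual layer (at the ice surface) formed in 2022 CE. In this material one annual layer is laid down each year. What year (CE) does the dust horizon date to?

978 − 143 = 835 annual layers lie beyond the dust horizon toward the ice surface.
The annual layer at the ice surface is 2022 CE, so the dust horizon dates to 2022 − 835 = 1187 CE.

1187 CE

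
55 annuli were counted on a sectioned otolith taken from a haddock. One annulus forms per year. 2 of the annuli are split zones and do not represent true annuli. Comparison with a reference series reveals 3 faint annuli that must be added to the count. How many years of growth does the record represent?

Correcting the raw count gives 55 − 2 + 3 = 56 true annuli.
At one annulus per year, that is 56 years.

56 years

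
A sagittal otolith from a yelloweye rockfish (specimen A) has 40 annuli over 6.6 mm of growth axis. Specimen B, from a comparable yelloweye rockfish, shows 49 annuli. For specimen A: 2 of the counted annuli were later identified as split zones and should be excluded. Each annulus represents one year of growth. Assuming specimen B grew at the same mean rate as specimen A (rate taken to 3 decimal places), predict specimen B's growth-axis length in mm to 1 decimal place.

8.5 mm

Specimen A: correcting the raw count gives 40 − 2 = 38 true annuli.
A: Extension rate ≈ 6.6 / 38 = 0.174 mm/yr.
For B, 0.174 mm/year × 49 years = 8.5 mm.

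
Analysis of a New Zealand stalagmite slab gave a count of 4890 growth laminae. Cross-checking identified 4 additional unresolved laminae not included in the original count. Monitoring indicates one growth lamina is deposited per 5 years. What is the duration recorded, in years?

24470 years

Adjusted count: 4890 + 4 = 4894 growth laminae.
4894 growth laminae at 5 years each span 4894 × 5 = 24470 years.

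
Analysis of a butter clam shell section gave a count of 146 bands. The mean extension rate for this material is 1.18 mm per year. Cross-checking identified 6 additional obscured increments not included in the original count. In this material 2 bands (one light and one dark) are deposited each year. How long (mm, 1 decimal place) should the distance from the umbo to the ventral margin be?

Correcting the raw count gives 146 + 6 = 152 true bands.
152 bands at 2 per year is 152 / 2 = 76 years.
Predicted length = 1.18 mm/year × 76 years = 89.7 mm.

89.7 mm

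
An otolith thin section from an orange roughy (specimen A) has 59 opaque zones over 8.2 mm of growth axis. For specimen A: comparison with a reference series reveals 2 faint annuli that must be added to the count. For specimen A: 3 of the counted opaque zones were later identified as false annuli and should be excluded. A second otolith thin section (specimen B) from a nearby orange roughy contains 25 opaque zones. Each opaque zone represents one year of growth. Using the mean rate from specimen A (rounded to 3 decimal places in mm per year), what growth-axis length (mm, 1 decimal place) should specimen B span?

3.5 mm

Specimen A: correcting the raw count gives 59 − 3 + 2 = 58 true opaque zones.
A: Mean rate = 8.2 mm / 58 years ≈ 0.141 mm/yr.
For B, 0.141 mm/year × 25 years = 3.5 mm.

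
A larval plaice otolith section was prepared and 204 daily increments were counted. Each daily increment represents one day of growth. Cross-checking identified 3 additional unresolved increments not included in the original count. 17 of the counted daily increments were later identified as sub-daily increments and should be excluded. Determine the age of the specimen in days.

190 days

True daily increment count = 204 − 17 + 3 = 190.
One daily increment per day makes the duration 190 days.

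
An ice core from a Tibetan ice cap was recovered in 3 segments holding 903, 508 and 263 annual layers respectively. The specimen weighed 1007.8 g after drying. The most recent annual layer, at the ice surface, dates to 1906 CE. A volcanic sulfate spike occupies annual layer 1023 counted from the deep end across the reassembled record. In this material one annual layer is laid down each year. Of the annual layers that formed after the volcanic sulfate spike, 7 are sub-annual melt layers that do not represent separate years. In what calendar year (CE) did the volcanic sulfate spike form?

1262 CE

Total annual layers = 903 + 508 + 263 = 1674.
1674 − 1023 = 651 annual layers lie beyond the volcanic sulfate spike toward the ice surface.
Excluding 7 false annual layers: 651 − 7 = 644.
1906 − 644 = 1262 CE.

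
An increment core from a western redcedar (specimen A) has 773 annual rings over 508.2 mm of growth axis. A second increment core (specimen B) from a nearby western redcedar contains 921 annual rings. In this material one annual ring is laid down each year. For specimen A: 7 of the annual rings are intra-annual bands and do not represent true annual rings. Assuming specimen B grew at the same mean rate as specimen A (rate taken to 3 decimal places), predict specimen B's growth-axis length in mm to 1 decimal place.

Specimen A: correcting the raw count gives 773 − 7 = 766 true annual rings.
A: Mean rate = 508.2 mm / 766 years ≈ 0.663 mm per year.
For B, 0.663 mm/year × 921 years = 610.6 mm.

610.6 mm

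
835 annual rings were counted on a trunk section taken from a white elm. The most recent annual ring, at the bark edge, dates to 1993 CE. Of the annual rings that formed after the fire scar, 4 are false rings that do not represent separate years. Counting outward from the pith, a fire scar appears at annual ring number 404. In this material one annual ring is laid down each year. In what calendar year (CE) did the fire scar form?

1566 CE

835 − 404 = 431 annual rings lie beyond the fire scar toward the bark edge.
431 − 4 false = 427 true annual rings after the fire scar.
Counting back 427 years from 1993 CE places the fire scar in 1993 − 427 = 1566 CE.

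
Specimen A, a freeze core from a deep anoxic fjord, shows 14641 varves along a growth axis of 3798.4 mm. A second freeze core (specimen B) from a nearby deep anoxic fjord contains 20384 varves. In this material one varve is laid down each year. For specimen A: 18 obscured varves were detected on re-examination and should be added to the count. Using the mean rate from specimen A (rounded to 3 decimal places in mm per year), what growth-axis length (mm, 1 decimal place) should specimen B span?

5279.5 mm

Specimen A: correcting the raw count gives 14641 + 18 = 14659 true varves.
A: 3798.4 mm over 14659 years gives 3798.4 / 14659 ≈ 0.259 mm/yr.
For B, 0.259 mm/year × 20384 years = 5279.5 mm.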